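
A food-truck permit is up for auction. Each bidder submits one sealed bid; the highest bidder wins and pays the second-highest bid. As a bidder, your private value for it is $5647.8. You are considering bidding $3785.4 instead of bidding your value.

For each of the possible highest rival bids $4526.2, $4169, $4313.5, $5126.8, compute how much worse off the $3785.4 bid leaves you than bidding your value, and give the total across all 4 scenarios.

$4455.7

The deviation costs you only when the competing bid falls strictly between $3785.4 and $5647.8; elsewhere both bids give the same outcome.
$4526.2: truthful payoff $1121.6, deviation payoff $0 → loss $1121.6.
$4169: truthful payoff $1478.8, deviation payoff $0 → loss $1478.8.
$4313.5: truthful payoff $1334.3, deviation payoff $0 → loss $1334.3.
$5126.8: truthful payoff $521, deviation payoff $0 → loss $521.
Total loss = $1121.6 + $1478.8 + $1334.3 + $521 = $4455.7.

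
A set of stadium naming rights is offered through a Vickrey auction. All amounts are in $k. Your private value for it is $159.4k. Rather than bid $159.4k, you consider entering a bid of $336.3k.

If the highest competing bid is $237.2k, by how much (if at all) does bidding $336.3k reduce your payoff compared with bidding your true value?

Bidding your value $159.4k: you lose (since $159.4k < $237.2k). Payoff $0k.
Bidding $336.3k: you win and pay $237.2k. Payoff $159.4k − $237.2k = −$77.8k.
The competing bid $237.2k lies between your value and your inflated bid, so overbidding wins an item priced above your value.
Loss from deviating = $0k − (−$77.8k) = $77.8k.

$77.8k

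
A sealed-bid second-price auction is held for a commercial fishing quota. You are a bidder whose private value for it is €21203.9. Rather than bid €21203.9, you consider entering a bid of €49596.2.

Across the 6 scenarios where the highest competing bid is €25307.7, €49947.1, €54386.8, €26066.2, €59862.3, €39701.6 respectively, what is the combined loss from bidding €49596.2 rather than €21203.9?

The deviation costs you only when the competing bid falls strictly between €21203.9 and €49596.2; elsewhere both bids give the same outcome.
€25307.7: truthful payoff €0, deviation payoff −€4103.8 → loss €4103.8.
€49947.1: outcomes coincide → loss €0.
€54386.8: outcomes coincide → loss €0.
€26066.2: truthful payoff €0, deviation payoff −€4862.3 → loss €4862.3.
€59862.3: outcomes coincide → loss €0.
€39701.6: truthful payoff €0, deviation payoff −€18497.7 → loss €18497.7.
Total loss = €4103.8 + €4862.3 + €18497.7 = €27463.8.

€27463.8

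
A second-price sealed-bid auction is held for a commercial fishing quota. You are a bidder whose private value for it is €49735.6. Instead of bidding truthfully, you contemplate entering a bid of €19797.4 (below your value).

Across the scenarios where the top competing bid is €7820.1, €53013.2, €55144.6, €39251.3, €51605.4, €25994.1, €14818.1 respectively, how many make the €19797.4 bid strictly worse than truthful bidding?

2

The deviation hurts exactly when the highest competing bid lies strictly between €19797.4 and €49735.6 — underbidding then forfeits a profitable win.
€7820.1: below both → same outcome either way.
€53013.2: above both → same outcome either way.
€55144.6: above both → same outcome either way.
€39251.3: inside the interval → strictly worse (loss €10484.3).
€51605.4: above both → same outcome either way.
€25994.1: inside the interval → strictly worse (loss €23741.5).
€14818.1: below both → same outcome either way.
Count: 2.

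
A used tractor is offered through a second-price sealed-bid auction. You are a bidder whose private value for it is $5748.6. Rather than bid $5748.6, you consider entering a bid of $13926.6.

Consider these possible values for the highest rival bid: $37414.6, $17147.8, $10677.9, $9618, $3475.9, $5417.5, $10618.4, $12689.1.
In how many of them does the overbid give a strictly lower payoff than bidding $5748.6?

The deviation hurts exactly when the highest competing bid lies strictly between $5748.6 and $13926.6 — overbidding then wins at a price above your value.
$37414.6: above both → same outcome either way.
$17147.8: above both → same outcome either way.
$10677.9: inside the interval → strictly worse (loss $4929.3).
$9618: inside the interval → strictly worse (loss $3869.4).
$3475.9: below both → same outcome either way.
$5417.5: below both → same outcome either way.
$10618.4: inside the interval → strictly worse (loss $4869.8).
$12689.1: inside the interval → strictly worse (loss $6940.5).
Count: 4.

4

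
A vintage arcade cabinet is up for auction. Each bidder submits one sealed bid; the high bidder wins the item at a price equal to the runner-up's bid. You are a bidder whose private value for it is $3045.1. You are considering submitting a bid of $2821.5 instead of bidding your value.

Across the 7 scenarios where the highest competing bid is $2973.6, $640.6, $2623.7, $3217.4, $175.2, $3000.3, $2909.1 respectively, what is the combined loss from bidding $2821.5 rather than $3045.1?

$252.3

The deviation costs you only when the competing bid falls strictly between $2821.5 and $3045.1; elsewhere both bids give the same outcome.
$2973.6: truthful payoff $71.5, deviation payoff $0 → loss $71.5.
$640.6: outcomes coincide → loss $0.
$2623.7: outcomes coincide → loss $0.
$3217.4: outcomes coincide → loss $0.
$175.2: outcomes coincide → loss $0.
$3000.3: truthful payoff $44.8, deviation payoff $0 → loss $44.8.
$2909.1: truthful payoff $136, deviation payoff $0 → loss $136.
Total loss = $71.5 + $44.8 + $136 = $252.3.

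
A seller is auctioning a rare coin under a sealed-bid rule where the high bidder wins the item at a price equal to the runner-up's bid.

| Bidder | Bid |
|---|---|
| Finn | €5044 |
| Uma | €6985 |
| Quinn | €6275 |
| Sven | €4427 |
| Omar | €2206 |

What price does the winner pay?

€6275

Highest bid: Uma at €6985, so Uma wins.
Second-highest bid: Quinn at €6275 — that is the price the winner pays.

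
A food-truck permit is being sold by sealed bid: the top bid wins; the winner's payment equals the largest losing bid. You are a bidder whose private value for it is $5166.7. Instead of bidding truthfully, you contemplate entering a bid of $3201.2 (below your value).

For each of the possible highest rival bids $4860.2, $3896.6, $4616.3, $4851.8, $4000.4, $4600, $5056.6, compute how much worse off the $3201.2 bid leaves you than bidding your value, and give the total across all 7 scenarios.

$4285

The deviation costs you only when the competing bid falls strictly between $3201.2 and $5166.7; elsewhere both bids give the same outcome.
$4860.2: truthful payoff $306.5, deviation payoff $0 → loss $306.5.
$3896.6: truthful payoff $1270.1, deviation payoff $0 → loss $1270.1.
$4616.3: truthful payoff $550.4, deviation payoff $0 → loss $550.4.
$4851.8: truthful payoff $314.9, deviation payoff $0 → loss $314.9.
$4000.4: truthful payoff $1166.3, deviation payoff $0 → loss $1166.3.
$4600: truthful payoff $566.7, deviation payoff $0 → loss $566.7.
$5056.6: truthful payoff $110.1, deviation payoff $0 → loss $110.1.
Total loss = $306.5 + $1270.1 + $550.4 + $314.9 + $1166.3 + $566.7 + $110.1 = $4285.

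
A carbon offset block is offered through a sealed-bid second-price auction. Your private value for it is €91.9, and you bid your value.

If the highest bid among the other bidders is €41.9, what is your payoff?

Your bid €91.9 exceeds the highest competing bid €41.9, so you win.
In a second-price auction the winner pays the second-highest bid, €41.9.
Payoff = value − price = €91.9 − €41.9 = €50.

€50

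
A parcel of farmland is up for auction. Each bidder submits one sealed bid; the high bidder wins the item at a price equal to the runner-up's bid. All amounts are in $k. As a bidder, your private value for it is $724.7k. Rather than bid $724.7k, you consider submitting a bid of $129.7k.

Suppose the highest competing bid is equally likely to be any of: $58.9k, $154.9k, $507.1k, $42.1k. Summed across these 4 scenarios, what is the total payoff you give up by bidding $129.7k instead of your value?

$787.4k

The deviation costs you only when the competing bid falls strictly between $129.7k and $724.7k; elsewhere both bids give the same outcome.
$58.9k: outcomes coincide → loss $0k.
$154.9k: truthful payoff $569.8k, deviation payoff $0k → loss $569.8k.
$507.1k: truthful payoff $217.6k, deviation payoff $0k → loss $217.6k.
$42.1k: outcomes coincide → loss $0k.
Total loss = $569.8k + $217.6k = $787.4k.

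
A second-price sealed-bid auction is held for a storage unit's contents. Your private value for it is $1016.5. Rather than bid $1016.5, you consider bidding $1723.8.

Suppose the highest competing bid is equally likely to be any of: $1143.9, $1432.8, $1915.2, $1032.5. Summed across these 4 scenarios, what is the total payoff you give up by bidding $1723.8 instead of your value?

$559.7

The deviation costs you only when the competing bid falls strictly between $1016.5 and $1723.8; elsewhere both bids give the same outcome.
$1143.9: truthful payoff $0, deviation payoff −$127.4 → loss $127.4.
$1432.8: truthful payoff $0, deviation payoff −$416.3 → loss $416.3.
$1915.2: outcomes coincide → loss $0.
$1032.5: truthful payoff $0, deviation payoff −$16 → loss $16.
Total loss = $127.4 + $416.3 + $16 = $559.7.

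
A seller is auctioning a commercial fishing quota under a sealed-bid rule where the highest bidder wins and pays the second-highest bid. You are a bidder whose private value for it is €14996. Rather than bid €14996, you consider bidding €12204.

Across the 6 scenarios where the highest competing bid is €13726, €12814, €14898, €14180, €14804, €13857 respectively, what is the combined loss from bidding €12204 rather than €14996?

The deviation costs you only when the competing bid falls strictly between €12204 and €14996; elsewhere both bids give the same outcome.
€13726: truthful payoff €1270, deviation payoff €0 → loss €1270.
€12814: truthful payoff €2182, deviation payoff €0 → loss €2182.
€14898: truthful payoff €98, deviation payoff €0 → loss €98.
€14180: truthful payoff €816, deviation payoff €0 → loss €816.
€14804: truthful payoff €192, deviation payoff €0 → loss €192.
€13857: truthful payoff €1139, deviation payoff €0 → loss €1139.
Total loss = €1270 + €2182 + €98 + €816 + €192 + €1139 = €5697.
Truthful bidding weakly dominates here: raising your bid can only win items priced above your value, and lowering it can only forfeit items priced below.

€5697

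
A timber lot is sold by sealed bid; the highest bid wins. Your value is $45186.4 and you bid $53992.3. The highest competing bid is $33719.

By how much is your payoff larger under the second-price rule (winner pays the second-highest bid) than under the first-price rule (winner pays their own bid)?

$20273.3

You have the highest bid, so you win under either rule.
Second-price: pay $33719 → payoff $11467.4.
First-price: pay your own bid $53992.3 → payoff −$8805.9.
Difference = $11467.4 − (−$8805.9) = $20273.3.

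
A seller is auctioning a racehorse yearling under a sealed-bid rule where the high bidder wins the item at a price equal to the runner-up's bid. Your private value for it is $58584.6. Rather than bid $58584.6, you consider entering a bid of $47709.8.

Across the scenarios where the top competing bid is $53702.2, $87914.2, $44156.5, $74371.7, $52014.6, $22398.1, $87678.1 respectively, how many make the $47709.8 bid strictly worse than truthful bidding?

The deviation hurts exactly when the highest competing bid lies strictly between $47709.8 and $58584.6 — underbidding then forfeits a profitable win.
$53702.2: inside the interval → strictly worse (loss $4882.4).
$87914.2: above both → same outcome either way.
$44156.5: below both → same outcome either way.
$74371.7: above both → same outcome either way.
$52014.6: inside the interval → strictly worse (loss $6570).
$22398.1: below both → same outcome either way.
$87678.1: above both → same outcome either way.
Count: 2.

2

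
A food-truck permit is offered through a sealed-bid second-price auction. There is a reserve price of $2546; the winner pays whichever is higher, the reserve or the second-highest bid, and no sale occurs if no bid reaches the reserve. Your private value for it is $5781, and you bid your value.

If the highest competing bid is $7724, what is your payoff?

Your bid $5781 is below the highest competing bid $7724, so you lose. Payoff $0.

$0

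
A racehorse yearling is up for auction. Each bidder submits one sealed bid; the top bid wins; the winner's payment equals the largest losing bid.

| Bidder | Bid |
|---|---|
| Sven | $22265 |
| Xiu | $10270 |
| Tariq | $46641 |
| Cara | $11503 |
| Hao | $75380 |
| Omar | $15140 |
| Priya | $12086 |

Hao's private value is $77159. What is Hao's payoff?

$30518

Highest bid: Hao at $75380, so Hao wins.
Second-highest bid: Tariq at $46641 — that is the price the winner pays.
Hao's payoff = value − price = $77159 − $46641 = $30518.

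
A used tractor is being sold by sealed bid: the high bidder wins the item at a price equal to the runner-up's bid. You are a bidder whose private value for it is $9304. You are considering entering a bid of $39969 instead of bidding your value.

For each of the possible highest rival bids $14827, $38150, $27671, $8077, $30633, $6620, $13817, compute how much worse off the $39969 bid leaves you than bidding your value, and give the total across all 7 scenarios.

$78578

The deviation costs you only when the competing bid falls strictly between $9304 and $39969; elsewhere both bids give the same outcome.
$14827: truthful payoff $0, deviation payoff −$5523 → loss $5523.
$38150: truthful payoff $0, deviation payoff −$28846 → loss $28846.
$27671: truthful payoff $0, deviation payoff −$18367 → loss $18367.
$8077: outcomes coincide → loss $0.
$30633: truthful payoff $0, deviation payoff −$21329 → loss $21329.
$6620: outcomes coincide → loss $0.
$13817: truthful payoff $0, deviation payoff −$4513 → loss $4513.
Total loss = $5523 + $28846 + $18367 + $21329 + $4513 = $78578.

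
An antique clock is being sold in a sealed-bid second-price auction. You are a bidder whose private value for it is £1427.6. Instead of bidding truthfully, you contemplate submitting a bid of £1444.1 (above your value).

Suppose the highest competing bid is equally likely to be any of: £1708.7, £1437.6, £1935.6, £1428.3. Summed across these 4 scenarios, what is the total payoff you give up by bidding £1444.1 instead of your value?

The deviation costs you only when the competing bid falls strictly between £1427.6 and £1444.1; elsewhere both bids give the same outcome.
£1708.7: outcomes coincide → loss £0.
£1437.6: truthful payoff £0, deviation payoff −£10 → loss £10.
£1935.6: outcomes coincide → loss £0.
£1428.3: truthful payoff £0, deviation payoff −£0.7 → loss £0.7.
Total loss = £10 + £0.7 = £10.7.

£10.7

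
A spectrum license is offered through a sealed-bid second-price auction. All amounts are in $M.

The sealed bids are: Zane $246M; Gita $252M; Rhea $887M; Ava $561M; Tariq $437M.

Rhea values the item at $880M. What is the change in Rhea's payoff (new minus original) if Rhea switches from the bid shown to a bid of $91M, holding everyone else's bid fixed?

The highest bid among the other bidders is $561M; Rhea's bid doesn't change that.
Original bid $887M: Rhea is highest, pays the top rival bid $561M; payoff $880M − $561M = $319M.
Alternative bid $91M: Rhea is not highest (top rival bid is $561M); payoff $0M.
Change in payoff = $0M − ($319M) = −$319M.

−$319M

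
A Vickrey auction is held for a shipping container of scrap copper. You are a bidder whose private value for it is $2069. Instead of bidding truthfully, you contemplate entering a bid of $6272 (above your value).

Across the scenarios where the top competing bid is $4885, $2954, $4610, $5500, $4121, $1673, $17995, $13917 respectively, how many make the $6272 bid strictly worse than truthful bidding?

The deviation hurts exactly when the highest competing bid lies strictly between $2069 and $6272 — overbidding then wins at a price above your value.
$4885: inside the interval → strictly worse (loss $2816).
$2954: inside the interval → strictly worse (loss $885).
$4610: inside the interval → strictly worse (loss $2541).
$5500: inside the interval → strictly worse (loss $3431).
$4121: inside the interval → strictly worse (loss $2052).
$1673: below both → same outcome either way.
$17995: above both → same outcome either way.
$13917: above both → same outcome either way.
Count: 5.

5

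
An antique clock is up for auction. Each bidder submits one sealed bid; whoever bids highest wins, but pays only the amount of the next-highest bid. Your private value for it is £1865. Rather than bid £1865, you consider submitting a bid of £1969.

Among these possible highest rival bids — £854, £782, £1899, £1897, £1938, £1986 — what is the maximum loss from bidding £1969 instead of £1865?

£73

£854: same outcome either way → loss £0.
£782: same outcome either way → loss £0.
£1899: truthful gives £0, deviation gives −£34 → loss £34.
£1897: truthful gives £0, deviation gives −£32 → loss £32.
£1938: truthful gives £0, deviation gives −£73 → loss £73.
£1986: same outcome either way → loss £0.
Maximum loss: £73.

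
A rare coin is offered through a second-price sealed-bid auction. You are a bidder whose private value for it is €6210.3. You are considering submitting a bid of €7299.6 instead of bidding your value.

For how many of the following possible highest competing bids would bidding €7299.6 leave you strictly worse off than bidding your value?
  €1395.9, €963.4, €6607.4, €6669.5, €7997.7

2

The deviation hurts exactly when the highest competing bid lies strictly between €6210.3 and €7299.6 — overbidding then wins at a price above your value.
€1395.9: below both → same outcome either way.
€963.4: below both → same outcome either way.
€6607.4: inside the interval → strictly worse (loss €397.1).
€6669.5: inside the interval → strictly worse (loss €459.2).
€7997.7: above both → same outcome either way.
Count: 2.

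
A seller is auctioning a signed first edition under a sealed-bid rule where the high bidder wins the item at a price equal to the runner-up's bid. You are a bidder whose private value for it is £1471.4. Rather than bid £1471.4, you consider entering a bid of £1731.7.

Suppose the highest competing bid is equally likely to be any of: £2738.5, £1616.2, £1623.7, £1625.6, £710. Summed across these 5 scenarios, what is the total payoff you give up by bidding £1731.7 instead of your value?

The deviation costs you only when the competing bid falls strictly between £1471.4 and £1731.7; elsewhere both bids give the same outcome.
£2738.5: outcomes coincide → loss £0.
£1616.2: truthful payoff £0, deviation payoff −£144.8 → loss £144.8.
£1623.7: truthful payoff £0, deviation payoff −£152.3 → loss £152.3.
£1625.6: truthful payoff £0, deviation payoff −£154.2 → loss £154.2.
£710: outcomes coincide → loss £0.
Total loss = £144.8 + £152.3 + £154.2 = £451.3.

£451.3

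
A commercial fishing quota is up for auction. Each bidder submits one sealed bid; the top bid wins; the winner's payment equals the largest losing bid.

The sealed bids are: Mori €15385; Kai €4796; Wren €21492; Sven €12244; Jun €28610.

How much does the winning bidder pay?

€21492

Highest bid: Jun at €28610, so Jun wins.
Second-highest bid: Wren at €21492 — that is the price the winner pays.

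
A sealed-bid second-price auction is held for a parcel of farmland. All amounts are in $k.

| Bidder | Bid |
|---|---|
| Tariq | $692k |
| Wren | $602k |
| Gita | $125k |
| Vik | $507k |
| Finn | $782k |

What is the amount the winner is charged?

Highest bid: Finn at $782k, so Finn wins.
Second-highest bid: Tariq at $692k — that is the price the winner pays.

$692k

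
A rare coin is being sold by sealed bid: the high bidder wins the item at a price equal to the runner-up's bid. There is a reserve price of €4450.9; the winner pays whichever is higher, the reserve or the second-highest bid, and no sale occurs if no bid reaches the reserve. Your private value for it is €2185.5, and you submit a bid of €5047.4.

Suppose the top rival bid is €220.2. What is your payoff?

Your bid €5047.4 is the highest and exceeds the reserve.
Price = max(second-highest bid, reserve) = max(€220.2, €4450.9) = €4450.9.
Payoff = €2185.5 − €4450.9 = −€2265.4.

−€2265.4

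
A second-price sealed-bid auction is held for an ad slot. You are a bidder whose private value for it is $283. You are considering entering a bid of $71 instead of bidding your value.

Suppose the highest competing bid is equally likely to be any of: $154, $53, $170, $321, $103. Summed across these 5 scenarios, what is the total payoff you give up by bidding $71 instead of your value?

$422

The deviation costs you only when the competing bid falls strictly between $71 and $283; elsewhere both bids give the same outcome.
$154: truthful payoff $129, deviation payoff $0 → loss $129.
$53: outcomes coincide → loss $0.
$170: truthful payoff $113, deviation payoff $0 → loss $113.
$321: outcomes coincide → loss $0.
$103: truthful payoff $180, deviation payoff $0 → loss $180.
Total loss = $129 + $113 + $180 = $422.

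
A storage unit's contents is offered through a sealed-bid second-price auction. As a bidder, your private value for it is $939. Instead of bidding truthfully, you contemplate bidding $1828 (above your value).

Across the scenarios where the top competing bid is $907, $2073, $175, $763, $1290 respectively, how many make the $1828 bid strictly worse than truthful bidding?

1

The deviation hurts exactly when the highest competing bid lies strictly between $939 and $1828 — overbidding then wins at a price above your value.
$907: below both → same outcome either way.
$2073: above both → same outcome either way.
$175: below both → same outcome either way.
$763: below both → same outcome either way.
$1290: inside the interval → strictly worse (loss $351).
Count: 1.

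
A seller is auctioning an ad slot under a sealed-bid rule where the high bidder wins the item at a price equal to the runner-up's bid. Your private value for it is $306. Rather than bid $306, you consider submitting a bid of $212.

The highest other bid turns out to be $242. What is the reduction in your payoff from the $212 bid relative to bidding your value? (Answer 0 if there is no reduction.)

Bidding your value $306: you win (since $306 > $242) and pay $242. Payoff $64.
Bidding $212: you lose. Payoff $0.
The competing bid $242 lies between your shaded bid and your value, so underbidding forfeits an item you could have won at a profitable price.
Loss from deviating = $64 − ($0) = $64.

$64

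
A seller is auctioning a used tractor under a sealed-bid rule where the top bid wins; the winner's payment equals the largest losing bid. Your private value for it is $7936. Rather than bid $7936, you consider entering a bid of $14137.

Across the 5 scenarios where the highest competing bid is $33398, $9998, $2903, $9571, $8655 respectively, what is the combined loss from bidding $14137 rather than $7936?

$4416

The deviation costs you only when the competing bid falls strictly between $7936 and $14137; elsewhere both bids give the same outcome.
$33398: outcomes coincide → loss $0.
$9998: truthful payoff $0, deviation payoff −$2062 → loss $2062.
$2903: outcomes coincide → loss $0.
$9571: truthful payoff $0, deviation payoff −$1635 → loss $1635.
$8655: truthful payoff $0, deviation payoff −$719 → loss $719.
Total loss = $2062 + $1635 + $719 = $4416.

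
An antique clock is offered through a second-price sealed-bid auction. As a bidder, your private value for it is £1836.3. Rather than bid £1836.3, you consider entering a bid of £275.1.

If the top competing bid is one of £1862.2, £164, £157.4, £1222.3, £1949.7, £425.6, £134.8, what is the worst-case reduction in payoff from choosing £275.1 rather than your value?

£1410.7

£1862.2: same outcome either way → loss £0.
£164: same outcome either way → loss £0.
£157.4: same outcome either way → loss £0.
£1222.3: truthful gives £614, deviation gives £0 → loss £614.
£1949.7: same outcome either way → loss £0.
£425.6: truthful gives £1410.7, deviation gives £0 → loss £1410.7.
£134.8: same outcome either way → loss £0.
Maximum loss: £1410.7.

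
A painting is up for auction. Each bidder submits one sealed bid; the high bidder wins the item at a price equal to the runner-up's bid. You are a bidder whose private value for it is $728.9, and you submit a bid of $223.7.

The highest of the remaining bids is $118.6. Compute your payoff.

Your bid $223.7 exceeds the highest competing bid $118.6, so you win.
In a second-price auction the winner pays the second-highest bid, $118.6.
Payoff = value − price = $728.9 − $118.6 = $610.3.

$610.3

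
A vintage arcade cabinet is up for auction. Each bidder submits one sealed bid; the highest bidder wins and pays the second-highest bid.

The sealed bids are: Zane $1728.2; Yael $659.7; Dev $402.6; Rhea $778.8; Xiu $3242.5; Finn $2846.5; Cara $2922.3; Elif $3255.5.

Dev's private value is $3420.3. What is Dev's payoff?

$0

Highest bid: Elif at $3255.5, so Elif wins.
Second-highest bid: Xiu at $3242.5 — that is the price the winner pays.
Dev did not win, so Dev pays nothing and receives nothing: payoff $0.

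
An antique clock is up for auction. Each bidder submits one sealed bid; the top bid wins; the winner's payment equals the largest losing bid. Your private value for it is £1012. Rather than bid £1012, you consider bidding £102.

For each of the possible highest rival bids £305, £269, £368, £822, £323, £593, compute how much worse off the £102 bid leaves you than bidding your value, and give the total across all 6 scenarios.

The deviation costs you only when the competing bid falls strictly between £102 and £1012; elsewhere both bids give the same outcome.
£305: truthful payoff £707, deviation payoff £0 → loss £707.
£269: truthful payoff £743, deviation payoff £0 → loss £743.
£368: truthful payoff £644, deviation payoff £0 → loss £644.
£822: truthful payoff £190, deviation payoff £0 → loss £190.
£323: truthful payoff £689, deviation payoff £0 → loss £689.
£593: truthful payoff £419, deviation payoff £0 → loss £419.
Total loss = £707 + £743 + £644 + £190 + £689 + £419 = £3392.

£3392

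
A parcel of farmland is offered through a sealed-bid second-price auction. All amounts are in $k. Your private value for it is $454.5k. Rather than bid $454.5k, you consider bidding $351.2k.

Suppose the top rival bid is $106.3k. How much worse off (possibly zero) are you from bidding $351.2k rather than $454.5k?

Bidding your value $454.5k: you win (since $454.5k > $106.3k) and pay $106.3k. Payoff $348.2k.
Bidding $351.2k: you win and pay $106.3k. Payoff $454.5k − $106.3k = $348.2k.
Difference = $348.2k − $348.2k = $0k; both bids lead to the same outcome because the competing bid is below both your value and your alternative bid.
In a second-price auction your bid sets only whether you win, not what you pay, so bidding your true value is weakly dominant.

$0k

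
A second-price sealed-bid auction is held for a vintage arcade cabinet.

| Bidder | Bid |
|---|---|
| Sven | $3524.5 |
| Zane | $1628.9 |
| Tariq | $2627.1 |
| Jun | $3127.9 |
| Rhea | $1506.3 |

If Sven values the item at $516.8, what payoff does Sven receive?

−$2611.1

Highest bid: Sven at $3524.5, so Sven wins.
Second-highest bid: Jun at $3127.9 — that is the price the winner pays.
Sven's payoff = value − price = $516.8 − $3127.9 = −$2611.1.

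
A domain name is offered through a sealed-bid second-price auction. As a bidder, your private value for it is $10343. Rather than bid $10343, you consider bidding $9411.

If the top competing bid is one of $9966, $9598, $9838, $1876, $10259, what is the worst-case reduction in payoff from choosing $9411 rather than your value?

$745

$9966: truthful gives $377, deviation gives $0 → loss $377.
$9598: truthful gives $745, deviation gives $0 → loss $745.
$9838: truthful gives $505, deviation gives $0 → loss $505.
$1876: same outcome either way → loss $0.
$10259: truthful gives $84, deviation gives $0 → loss $84.
Maximum loss: $745.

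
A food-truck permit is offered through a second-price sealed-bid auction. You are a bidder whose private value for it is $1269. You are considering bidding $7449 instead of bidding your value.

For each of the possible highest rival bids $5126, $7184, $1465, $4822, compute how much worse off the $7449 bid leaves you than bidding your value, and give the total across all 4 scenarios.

The deviation costs you only when the competing bid falls strictly between $1269 and $7449; elsewhere both bids give the same outcome.
$5126: truthful payoff $0, deviation payoff −$3857 → loss $3857.
$7184: truthful payoff $0, deviation payoff −$5915 → loss $5915.
$1465: truthful payoff $0, deviation payoff −$196 → loss $196.
$4822: truthful payoff $0, deviation payoff −$3553 → loss $3553.
Total loss = $3857 + $5915 + $196 + $3553 = $13521.

$13521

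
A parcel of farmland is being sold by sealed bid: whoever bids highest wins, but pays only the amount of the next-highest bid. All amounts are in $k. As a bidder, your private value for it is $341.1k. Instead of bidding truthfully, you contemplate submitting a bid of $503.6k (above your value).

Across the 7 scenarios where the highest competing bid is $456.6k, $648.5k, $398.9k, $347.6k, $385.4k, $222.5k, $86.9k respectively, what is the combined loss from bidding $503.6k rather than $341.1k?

The deviation costs you only when the competing bid falls strictly between $341.1k and $503.6k; elsewhere both bids give the same outcome.
$456.6k: truthful payoff $0k, deviation payoff −$115.5k → loss $115.5k.
$648.5k: outcomes coincide → loss $0k.
$398.9k: truthful payoff $0k, deviation payoff −$57.8k → loss $57.8k.
$347.6k: truthful payoff $0k, deviation payoff −$6.5k → loss $6.5k.
$385.4k: truthful payoff $0k, deviation payoff −$44.3k → loss $44.3k.
$222.5k: outcomes coincide → loss $0k.
$86.9k: outcomes coincide → loss $0k.
Total loss = $115.5k + $57.8k + $6.5k + $44.3k = $224.1k.
Truthful bidding weakly dominates here: raising your bid can only win items priced above your value, and lowering it can only forfeit items priced below.

$224.1k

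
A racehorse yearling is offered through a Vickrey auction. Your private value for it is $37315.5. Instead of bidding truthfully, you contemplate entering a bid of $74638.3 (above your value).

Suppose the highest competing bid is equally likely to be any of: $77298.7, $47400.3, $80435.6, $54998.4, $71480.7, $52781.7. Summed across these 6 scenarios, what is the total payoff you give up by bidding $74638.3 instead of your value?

The deviation costs you only when the competing bid falls strictly between $37315.5 and $74638.3; elsewhere both bids give the same outcome.
$77298.7: outcomes coincide → loss $0.
$47400.3: truthful payoff $0, deviation payoff −$10084.8 → loss $10084.8.
$80435.6: outcomes coincide → loss $0.
$54998.4: truthful payoff $0, deviation payoff −$17682.9 → loss $17682.9.
$71480.7: truthful payoff $0, deviation payoff −$34165.2 → loss $34165.2.
$52781.7: truthful payoff $0, deviation payoff −$15466.2 → loss $15466.2.
Total loss = $10084.8 + $17682.9 + $34165.2 + $15466.2 = $77399.1.

$77399.1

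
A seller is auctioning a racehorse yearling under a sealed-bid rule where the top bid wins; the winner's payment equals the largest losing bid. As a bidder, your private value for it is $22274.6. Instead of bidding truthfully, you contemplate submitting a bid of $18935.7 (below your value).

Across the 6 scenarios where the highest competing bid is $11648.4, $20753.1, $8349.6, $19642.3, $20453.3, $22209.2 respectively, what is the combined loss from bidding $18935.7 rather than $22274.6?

$6040.5

The deviation costs you only when the competing bid falls strictly between $18935.7 and $22274.6; elsewhere both bids give the same outcome.
$11648.4: outcomes coincide → loss $0.
$20753.1: truthful payoff $1521.5, deviation payoff $0 → loss $1521.5.
$8349.6: outcomes coincide → loss $0.
$19642.3: truthful payoff $2632.3, deviation payoff $0 → loss $2632.3.
$20453.3: truthful payoff $1821.3, deviation payoff $0 → loss $1821.3.
$22209.2: truthful payoff $65.4, deviation payoff $0 → loss $65.4.
Total loss = $1521.5 + $2632.3 + $1821.3 + $65.4 = $6040.5.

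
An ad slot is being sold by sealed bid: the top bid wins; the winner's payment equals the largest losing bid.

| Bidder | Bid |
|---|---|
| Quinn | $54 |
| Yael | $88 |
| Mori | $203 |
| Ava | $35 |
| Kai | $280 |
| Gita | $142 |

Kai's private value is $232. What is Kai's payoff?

Highest bid: Kai at $280, so Kai wins.
Second-highest bid: Mori at $203 — that is the price the winner pays.
Kai's payoff = value − price = $232 − $203 = $29.

$29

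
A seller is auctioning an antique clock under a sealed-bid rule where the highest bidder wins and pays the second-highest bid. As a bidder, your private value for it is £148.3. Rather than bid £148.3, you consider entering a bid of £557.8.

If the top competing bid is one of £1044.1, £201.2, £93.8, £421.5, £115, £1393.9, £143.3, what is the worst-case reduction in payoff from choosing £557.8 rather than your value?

£1044.1: same outcome either way → loss £0.
£201.2: truthful gives £0, deviation gives −£52.9 → loss £52.9.
£93.8: same outcome either way → loss £0.
£421.5: truthful gives £0, deviation gives −£273.2 → loss £273.2.
£115: same outcome either way → loss £0.
£1393.9: same outcome either way → loss £0.
£143.3: same outcome either way → loss £0.
Maximum loss: £273.2.

£273.2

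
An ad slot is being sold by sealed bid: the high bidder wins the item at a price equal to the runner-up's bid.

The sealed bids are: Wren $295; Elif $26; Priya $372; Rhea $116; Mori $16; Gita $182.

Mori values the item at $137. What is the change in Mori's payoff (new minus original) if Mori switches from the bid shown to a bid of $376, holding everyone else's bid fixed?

The highest bid among the other bidders is $372; Mori's bid doesn't change that.
Original bid $16: Mori is not highest (top rival bid is $372); payoff $0.
Alternative bid $376: Mori is highest, pays the top rival bid $372; payoff $137 − $372 = −$235.
Change in payoff = −$235 − ($0) = −$235.

−$235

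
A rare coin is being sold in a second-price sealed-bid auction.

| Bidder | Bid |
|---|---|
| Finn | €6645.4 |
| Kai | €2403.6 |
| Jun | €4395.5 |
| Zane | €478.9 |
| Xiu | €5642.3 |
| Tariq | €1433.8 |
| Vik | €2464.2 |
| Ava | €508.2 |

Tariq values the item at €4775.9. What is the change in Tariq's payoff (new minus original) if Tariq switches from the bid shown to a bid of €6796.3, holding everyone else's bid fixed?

−€1869.5

The highest bid among the other bidders is €6645.4; Tariq's bid doesn't change that.
Original bid €1433.8: Tariq is not highest (top rival bid is €6645.4); payoff €0.
Alternative bid €6796.3: Tariq is highest, pays the top rival bid €6645.4; payoff €4775.9 − €6645.4 = −€1869.5.
Change in payoff = −€1869.5 − (€0) = −€1869.5.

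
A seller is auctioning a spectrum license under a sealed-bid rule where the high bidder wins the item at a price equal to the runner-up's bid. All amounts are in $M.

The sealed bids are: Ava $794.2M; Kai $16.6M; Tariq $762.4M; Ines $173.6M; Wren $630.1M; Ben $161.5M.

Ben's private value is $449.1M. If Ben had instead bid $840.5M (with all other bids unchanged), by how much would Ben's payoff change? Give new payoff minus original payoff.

−$345.1M

The highest bid among the other bidders is $794.2M; Ben's bid doesn't change that.
Original bid $161.5M: Ben is not highest (top rival bid is $794.2M); payoff $0M.
Alternative bid $840.5M: Ben is highest, pays the top rival bid $794.2M; payoff $449.1M − $794.2M = −$345.1M.
Change in payoff = −$345.1M − ($0M) = −$345.1M.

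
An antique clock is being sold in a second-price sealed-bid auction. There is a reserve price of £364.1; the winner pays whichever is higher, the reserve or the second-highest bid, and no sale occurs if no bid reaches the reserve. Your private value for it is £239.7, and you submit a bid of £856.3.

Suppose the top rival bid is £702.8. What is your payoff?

−£463.1

Your bid £856.3 is the highest and exceeds the reserve.
Price = max(second-highest bid, reserve) = max(£702.8, £364.1) = £702.8.
Payoff = £239.7 − £702.8 = −£463.1.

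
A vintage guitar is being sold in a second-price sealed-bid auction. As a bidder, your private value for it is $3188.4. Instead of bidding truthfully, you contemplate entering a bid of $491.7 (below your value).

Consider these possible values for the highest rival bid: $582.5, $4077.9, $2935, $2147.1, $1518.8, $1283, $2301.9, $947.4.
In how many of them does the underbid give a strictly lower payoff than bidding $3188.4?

The deviation hurts exactly when the highest competing bid lies strictly between $491.7 and $3188.4 — underbidding then forfeits a profitable win.
$582.5: inside the interval → strictly worse (loss $2605.9).
$4077.9: above both → same outcome either way.
$2935: inside the interval → strictly worse (loss $253.4).
$2147.1: inside the interval → strictly worse (loss $1041.3).
$1518.8: inside the interval → strictly worse (loss $1669.6).
$1283: inside the interval → strictly worse (loss $1905.4).
$2301.9: inside the interval → strictly worse (loss $886.5).
$947.4: inside the interval → strictly worse (loss $2241).
Count: 7.

7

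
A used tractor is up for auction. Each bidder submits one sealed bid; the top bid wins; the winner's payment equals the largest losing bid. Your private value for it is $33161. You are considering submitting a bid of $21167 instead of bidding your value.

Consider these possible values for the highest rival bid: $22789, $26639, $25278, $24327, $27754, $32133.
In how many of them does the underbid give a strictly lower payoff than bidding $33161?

6

The deviation hurts exactly when the highest competing bid lies strictly between $21167 and $33161 — underbidding then forfeits a profitable win.
$22789: inside the interval → strictly worse (loss $10372).
$26639: inside the interval → strictly worse (loss $6522).
$25278: inside the interval → strictly worse (loss $7883).
$24327: inside the interval → strictly worse (loss $8834).
$27754: inside the interval → strictly worse (loss $5407).
$32133: inside the interval → strictly worse (loss $1028).
Count: 6.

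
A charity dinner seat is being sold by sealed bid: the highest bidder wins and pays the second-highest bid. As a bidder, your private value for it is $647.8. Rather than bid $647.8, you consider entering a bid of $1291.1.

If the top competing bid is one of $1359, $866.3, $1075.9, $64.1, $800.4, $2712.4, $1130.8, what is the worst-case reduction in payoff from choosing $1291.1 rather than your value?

$483

$1359: same outcome either way → loss $0.
$866.3: truthful gives $0, deviation gives −$218.5 → loss $218.5.
$1075.9: truthful gives $0, deviation gives −$428.1 → loss $428.1.
$64.1: same outcome either way → loss $0.
$800.4: truthful gives $0, deviation gives −$152.6 → loss $152.6.
$2712.4: same outcome either way → loss $0.
$1130.8: truthful gives $0, deviation gives −$483 → loss $483.
Maximum loss: $483.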